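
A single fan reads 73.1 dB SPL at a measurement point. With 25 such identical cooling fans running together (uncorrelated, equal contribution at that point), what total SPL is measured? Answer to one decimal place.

87.1 dB SPL

25 equal incoherent sources raise the level by 10·log₁₀(25) = 13.98 dB.
L_total = 73.1 + 13.98 = 87.1 dB SPL.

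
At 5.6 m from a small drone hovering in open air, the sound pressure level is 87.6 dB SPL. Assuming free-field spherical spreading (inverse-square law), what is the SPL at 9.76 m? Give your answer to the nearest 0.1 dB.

82.8 dB SPL

Inverse-square spreading gives ΔL = −20·log₁₀(d₂/d₁).
ΔL = −20·log₁₀(9.76/5.6) = -4.83 dB, so L₂ = 87.6 + (-4.83) = 82.8 dB SPL.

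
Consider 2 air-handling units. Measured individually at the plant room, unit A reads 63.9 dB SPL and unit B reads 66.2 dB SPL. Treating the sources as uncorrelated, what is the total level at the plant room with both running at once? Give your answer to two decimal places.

68.21 dB SPL

Uncorrelated sources add in intensity (power), not in dB.
L_total = 10·log₁₀(10^(63.9/10) + 10^(66.2/10)) = 10·log₁₀(6623000) = 68.21 dB SPL.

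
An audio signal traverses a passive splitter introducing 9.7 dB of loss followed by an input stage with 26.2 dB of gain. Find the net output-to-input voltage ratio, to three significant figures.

Net gain = (−9.7) + 26.2 = 16.5 dB.
Voltage ratio = 10^(16.5/20) = 6.68.

6.68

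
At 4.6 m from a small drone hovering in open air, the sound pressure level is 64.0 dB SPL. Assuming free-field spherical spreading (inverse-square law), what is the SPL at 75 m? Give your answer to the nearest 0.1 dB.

39.8 dB SPL

Inverse-square spreading gives ΔL = −20·log₁₀(d₂/d₁).
ΔL = −20·log₁₀(75/4.6) = -24.25 dB, so L₂ = 64.0 + (-24.25) = 39.8 dB SPL.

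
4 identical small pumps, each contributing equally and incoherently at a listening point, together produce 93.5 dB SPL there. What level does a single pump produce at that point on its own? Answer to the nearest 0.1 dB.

87.5 dB SPL

4 equal incoherent sources add 10·log₁₀(4) = 6.02 dB over one source.
L_one = 93.5 − 6.02 = 87.5 dB SPL.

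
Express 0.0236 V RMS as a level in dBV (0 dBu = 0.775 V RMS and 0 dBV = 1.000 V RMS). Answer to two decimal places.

-32.54 dBV

dBV = 20·log₁₀(V / 1.000 V).
20·log₁₀(0.0236/1.000) = -32.54 dBV.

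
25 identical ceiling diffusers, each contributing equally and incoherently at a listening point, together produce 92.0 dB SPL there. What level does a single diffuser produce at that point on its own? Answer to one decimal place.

25 equal incoherent sources add 10·log₁₀(25) = 13.98 dB over one source.
L_one = 92.0 − 13.98 = 78.0 dB SPL.

78.0 dB SPL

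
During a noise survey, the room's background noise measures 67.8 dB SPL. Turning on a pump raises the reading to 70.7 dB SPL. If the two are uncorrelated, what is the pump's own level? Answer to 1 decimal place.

Subtract intensities: L_src = 10·log₁₀(10^(L_total/10) − 10^(L_bg/10)).
L_src = 10·log₁₀(10^(70.7/10) − 10^(67.8/10)) = 10·log₁₀(5723000) = 67.6 dB SPL.

67.6 dB SPL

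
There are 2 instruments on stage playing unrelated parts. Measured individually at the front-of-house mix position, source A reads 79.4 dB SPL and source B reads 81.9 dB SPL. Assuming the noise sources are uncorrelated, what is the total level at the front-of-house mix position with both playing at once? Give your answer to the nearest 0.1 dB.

Uncorrelated sources add in intensity (power), not in dB.
L_total = 10·log₁₀(10^(79.4/10) + 10^(81.9/10)) = 10·log₁₀(242000000) = 83.8 dB SPL.

83.8 dB SPL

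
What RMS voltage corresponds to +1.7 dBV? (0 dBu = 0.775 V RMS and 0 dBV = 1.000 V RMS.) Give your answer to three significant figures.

1.22 V

V = 1.000 V × 10^(+1.7/20).
= 1.000 × 1.216 = 1.22 V.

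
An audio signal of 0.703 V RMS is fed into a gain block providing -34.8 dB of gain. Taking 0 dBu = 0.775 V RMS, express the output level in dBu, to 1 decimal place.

-35.6 dBu

Input level: 20·log₁₀(0.703/0.775) = -0.85 dBu.
Output: -0.85 − 34.8 = -35.6 dBu.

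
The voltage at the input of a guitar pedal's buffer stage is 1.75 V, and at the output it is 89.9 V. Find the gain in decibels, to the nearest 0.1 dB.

34.2 dB

For a voltage ratio, dB = 20·log₁₀(V₂/V₁).
20·log₁₀(89.9/1.75) = 20·log₁₀(51.37) = 34.2 dB.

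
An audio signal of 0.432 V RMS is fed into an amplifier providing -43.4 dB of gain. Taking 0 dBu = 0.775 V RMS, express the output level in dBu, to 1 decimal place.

-48.5 dBu

Input level: 20·log₁₀(0.432/0.775) = -5.08 dBu.
Output: -5.08 − 43.4 = -48.5 dBu.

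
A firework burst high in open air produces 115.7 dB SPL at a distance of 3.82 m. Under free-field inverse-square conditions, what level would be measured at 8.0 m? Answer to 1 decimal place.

109.3 dB SPL

For a point source in a free field, ΔL = −20·log₁₀(d₂/d₁).
ΔL = −20·log₁₀(8.0/3.82) = -6.42 dB, so L₂ = 115.7 + (-6.42) = 109.3 dB SPL.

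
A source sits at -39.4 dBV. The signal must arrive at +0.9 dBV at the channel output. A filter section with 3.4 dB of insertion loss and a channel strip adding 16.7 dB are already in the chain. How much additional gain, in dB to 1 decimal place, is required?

The required make-up gain is the shortfall in the dB sum.
G = +0.9 − (-39.4) + 3.4 − 16.7 = 27.0 dB.

27.0 dB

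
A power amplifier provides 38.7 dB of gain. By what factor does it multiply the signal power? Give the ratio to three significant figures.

7410

Power ratio = 10^(dB/10).
10^(38.7/10) = 10^(3.870) = 7410.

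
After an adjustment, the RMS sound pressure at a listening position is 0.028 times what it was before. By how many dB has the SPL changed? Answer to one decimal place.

Sound pressure is an amplitude quantity: ΔL = 20·log₁₀(p₂/p₁).
20·log₁₀(0.028) = -31.1 dB.

-31.1 dB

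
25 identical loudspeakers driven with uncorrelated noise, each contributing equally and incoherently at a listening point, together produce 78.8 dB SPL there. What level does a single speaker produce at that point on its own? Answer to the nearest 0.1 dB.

25 equal incoherent sources add 10·log₁₀(25) = 13.98 dB over one source.
L_one = 78.8 − 13.98 = 64.8 dB SPL.

64.8 dB SPL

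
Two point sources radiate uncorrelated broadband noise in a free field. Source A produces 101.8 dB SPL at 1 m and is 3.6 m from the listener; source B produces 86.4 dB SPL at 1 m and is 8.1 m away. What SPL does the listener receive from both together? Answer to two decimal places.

At the listener: L_A = 101.8 − 20·log₁₀(3.6) = 90.674 dB; L_B = 86.4 − 20·log₁₀(8.1) = 68.230 dB.
Combined: 10·log₁₀(10^(90.674/10)+10^(68.230/10)) = 90.70 dB SPL.

90.70 dB SPL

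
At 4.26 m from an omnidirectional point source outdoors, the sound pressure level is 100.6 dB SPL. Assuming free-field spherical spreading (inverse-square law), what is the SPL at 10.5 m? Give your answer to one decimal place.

Inverse-square spreading gives ΔL = −20·log₁₀(d₂/d₁).
ΔL = −20·log₁₀(10.5/4.26) = -7.84 dB, so L₂ = 100.6 + (-7.84) = 92.8 dB SPL.

92.8 dB SPL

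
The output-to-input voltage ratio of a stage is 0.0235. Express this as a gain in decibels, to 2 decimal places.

For a voltage ratio, dB = 20·log₁₀(V₂/V₁).
20·log₁₀(0.0235) = -32.58 dB.

-32.58 dB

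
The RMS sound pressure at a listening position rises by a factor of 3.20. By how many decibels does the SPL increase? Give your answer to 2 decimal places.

SPL change from a pressure ratio uses the 20·log₁₀ form:
20·log₁₀(3.20) = 10.10 dB.

10.10 dB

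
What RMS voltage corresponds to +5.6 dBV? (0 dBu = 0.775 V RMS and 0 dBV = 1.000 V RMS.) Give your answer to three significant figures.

V = 1.000 V × 10^(+5.6/20).
= 1.000 × 1.905 = 1.91 V.

1.91 V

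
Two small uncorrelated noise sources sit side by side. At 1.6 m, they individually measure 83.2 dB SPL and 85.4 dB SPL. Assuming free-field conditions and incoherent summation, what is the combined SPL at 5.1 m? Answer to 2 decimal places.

77.38 dB SPL

Combined at 1.6 m: 10·log₁₀(10^(83.2/10)+10^(85.4/10)) = 87.448 dB SPL.
Then apply −20·log₁₀(5.1/1.6) = -10.069 dB → 77.38 dB SPL.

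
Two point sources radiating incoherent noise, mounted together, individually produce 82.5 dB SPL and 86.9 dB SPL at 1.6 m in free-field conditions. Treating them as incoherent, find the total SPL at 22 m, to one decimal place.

65.5 dB SPL

Combined at 1.6 m: 10·log₁₀(10^(82.5/10)+10^(86.9/10)) = 88.25 dB SPL.
Then apply −20·log₁₀(22/1.6) = -22.77 dB → 65.5 dB SPL.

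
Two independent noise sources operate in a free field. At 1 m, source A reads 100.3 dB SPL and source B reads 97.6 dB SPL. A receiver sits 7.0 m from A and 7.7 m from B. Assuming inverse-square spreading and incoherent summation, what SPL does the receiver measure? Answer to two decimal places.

84.99 dB SPL

At the listener: L_A = 100.3 − 20·log₁₀(7.0) = 83.398 dB; L_B = 97.6 − 20·log₁₀(7.7) = 79.870 dB.
Combined: 10·log₁₀(10^(83.398/10)+10^(79.870/10)) = 84.99 dB SPL.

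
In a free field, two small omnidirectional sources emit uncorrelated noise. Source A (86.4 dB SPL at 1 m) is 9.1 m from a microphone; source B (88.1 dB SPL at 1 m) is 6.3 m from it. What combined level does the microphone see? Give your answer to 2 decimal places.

At the listener: L_A = 86.4 − 20·log₁₀(9.1) = 67.219 dB; L_B = 88.1 − 20·log₁₀(6.3) = 72.113 dB.
Combined: 10·log₁₀(10^(67.219/10)+10^(72.113/10)) = 73.33 dB SPL.

73.33 dB SPL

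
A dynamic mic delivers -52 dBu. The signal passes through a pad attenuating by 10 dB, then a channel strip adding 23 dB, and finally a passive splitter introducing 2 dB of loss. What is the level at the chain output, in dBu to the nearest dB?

-41 dBu

Gain stages sum in dB:
-52 − 10 + 23 − 2 = -41 dBu.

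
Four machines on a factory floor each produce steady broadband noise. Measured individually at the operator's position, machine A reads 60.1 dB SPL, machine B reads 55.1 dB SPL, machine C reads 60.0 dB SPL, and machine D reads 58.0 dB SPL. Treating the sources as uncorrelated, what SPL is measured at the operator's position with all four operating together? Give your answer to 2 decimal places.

64.74 dB SPL

Incoherent sources sum as intensities:
L_total = 10·log₁₀(10^(60.1/10) + 10^(55.1/10) + 10^(60.0/10) + 10^(58.0/10)) = 10·log₁₀(2978000) = 64.74 dB SPL.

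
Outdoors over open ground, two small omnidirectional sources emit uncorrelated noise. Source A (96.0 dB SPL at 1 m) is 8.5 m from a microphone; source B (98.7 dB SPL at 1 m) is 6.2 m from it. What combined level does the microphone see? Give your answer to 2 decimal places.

At the listener: L_A = 96.0 − 20·log₁₀(8.5) = 77.412 dB; L_B = 98.7 − 20·log₁₀(6.2) = 82.852 dB.
Combined: 10·log₁₀(10^(77.412/10)+10^(82.852/10)) = 83.94 dB SPL.

83.94 dB SPL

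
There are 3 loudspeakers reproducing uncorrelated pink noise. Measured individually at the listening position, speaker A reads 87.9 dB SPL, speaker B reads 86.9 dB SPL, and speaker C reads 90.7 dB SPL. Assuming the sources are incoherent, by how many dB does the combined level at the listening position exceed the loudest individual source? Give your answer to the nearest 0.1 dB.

2.9 dB

Add the sources as powers (linear), then convert back to dB:
L_total = 10·log₁₀(10^(87.9/10) + 10^(86.9/10) + 10^(90.7/10)) = 93.58 dB SPL.
Excess over the loudest (90.7 dB): 93.58 − 90.7 = 2.9 dB.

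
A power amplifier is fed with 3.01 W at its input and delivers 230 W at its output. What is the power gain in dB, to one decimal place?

Power is a power quantity, so gain = 10·log₁₀(P_out/P_in).
10·log₁₀(230/3.01) = 10·log₁₀(76.41) = 18.8 dB.

18.8 dB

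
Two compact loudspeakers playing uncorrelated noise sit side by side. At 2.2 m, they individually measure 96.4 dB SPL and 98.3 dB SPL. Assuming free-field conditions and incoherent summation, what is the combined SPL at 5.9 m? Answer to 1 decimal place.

Combined at 2.2 m: 10·log₁₀(10^(96.4/10)+10^(98.3/10)) = 100.46 dB SPL.
Then apply −20·log₁₀(5.9/2.2) = -8.57 dB → 91.9 dB SPL.

91.9 dB SPL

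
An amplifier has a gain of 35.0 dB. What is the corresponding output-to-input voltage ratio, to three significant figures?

56.2

Voltage ratio = 10^(dB/20).
10^(35.0/20) = 10^(1.750) = 56.2.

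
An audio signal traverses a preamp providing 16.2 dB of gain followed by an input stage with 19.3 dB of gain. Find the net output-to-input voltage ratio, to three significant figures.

Net gain = 16.2 + 19.3 = 35.5 dB.
Voltage ratio = 10^(35.5/20) = 59.6.

59.6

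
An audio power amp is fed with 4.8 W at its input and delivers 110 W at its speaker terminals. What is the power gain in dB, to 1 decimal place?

Power ratio → dB uses the 10·log₁₀ form:
10·log₁₀(110/4.8) = 10·log₁₀(22.92) = 13.6 dB.

13.6 dB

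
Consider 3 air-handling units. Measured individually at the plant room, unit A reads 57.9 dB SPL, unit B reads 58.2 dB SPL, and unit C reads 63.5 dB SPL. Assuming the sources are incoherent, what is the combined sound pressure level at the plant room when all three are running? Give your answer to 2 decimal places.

65.46 dB SPL

Uncorrelated sources add in intensity (power), not in dB.
L_total = 10·log₁₀(10^(57.9/10) + 10^(58.2/10) + 10^(63.5/10)) = 10·log₁₀(3516000) = 65.46 dB SPL.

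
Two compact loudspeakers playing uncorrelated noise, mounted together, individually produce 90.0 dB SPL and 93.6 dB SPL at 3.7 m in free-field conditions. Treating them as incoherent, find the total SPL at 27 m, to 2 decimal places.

Combined at 3.7 m: 10·log₁₀(10^(90.0/10)+10^(93.6/10)) = 95.173 dB SPL.
Then apply −20·log₁₀(27/3.7) = -17.263 dB → 77.91 dB SPL.

77.91 dB SPL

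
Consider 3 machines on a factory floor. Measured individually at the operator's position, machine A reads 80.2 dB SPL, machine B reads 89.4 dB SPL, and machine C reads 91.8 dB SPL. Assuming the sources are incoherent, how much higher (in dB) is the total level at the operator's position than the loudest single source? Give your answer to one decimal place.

2.2 dB

Incoherent sources sum as intensities:
L_total = 10·log₁₀(10^(80.2/10) + 10^(89.4/10) + 10^(91.8/10)) = 93.96 dB SPL.
Excess over the loudest (91.8 dB): 93.96 − 91.8 = 2.2 dB.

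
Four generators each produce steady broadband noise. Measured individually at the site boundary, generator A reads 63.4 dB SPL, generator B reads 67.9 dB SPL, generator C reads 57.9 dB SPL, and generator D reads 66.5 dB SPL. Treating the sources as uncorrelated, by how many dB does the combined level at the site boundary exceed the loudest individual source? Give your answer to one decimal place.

Incoherent sources sum as intensities:
L_total = 10·log₁₀(10^(63.4/10) + 10^(67.9/10) + 10^(57.9/10) + 10^(66.5/10)) = 71.28 dB SPL.
Excess over the loudest (67.9 dB): 71.28 − 67.9 = 3.4 dB.

3.4 dB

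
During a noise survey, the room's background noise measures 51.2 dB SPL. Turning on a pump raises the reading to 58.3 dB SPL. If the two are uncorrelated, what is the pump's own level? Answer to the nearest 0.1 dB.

57.4 dB SPL

Subtract intensities: L_src = 10·log₁₀(10^(L_total/10) − 10^(L_bg/10)).
L_src = 10·log₁₀(10^(58.3/10) − 10^(51.2/10)) = 10·log₁₀(544300) = 57.4 dB SPL.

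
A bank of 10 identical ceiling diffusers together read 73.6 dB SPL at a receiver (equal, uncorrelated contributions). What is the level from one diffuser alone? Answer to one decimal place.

63.6 dB SPL

10 equal incoherent sources add 10·log₁₀(10) = 10.00 dB over one source.
L_one = 73.6 − 10.00 = 63.6 dB SPL.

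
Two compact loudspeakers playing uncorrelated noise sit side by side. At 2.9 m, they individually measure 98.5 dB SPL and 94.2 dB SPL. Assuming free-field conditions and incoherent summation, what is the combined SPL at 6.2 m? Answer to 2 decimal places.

Combined at 2.9 m: 10·log₁₀(10^(98.5/10)+10^(94.2/10)) = 99.872 dB SPL.
Then apply −20·log₁₀(6.2/2.9) = -6.600 dB → 93.27 dB SPL.

93.27 dB SPL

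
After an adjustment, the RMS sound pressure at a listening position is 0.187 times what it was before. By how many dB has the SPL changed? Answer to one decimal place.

-14.6 dB

SPL change from a pressure ratio uses the 20·log₁₀ form:
20·log₁₀(0.187) = -14.6 dB.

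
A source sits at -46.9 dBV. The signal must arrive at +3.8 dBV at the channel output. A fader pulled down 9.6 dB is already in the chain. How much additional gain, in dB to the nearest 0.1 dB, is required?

60.3 dB

The required make-up gain is the shortfall in the dB sum.
G = +3.8 − (-46.9) + 9.6 = 60.3 dB.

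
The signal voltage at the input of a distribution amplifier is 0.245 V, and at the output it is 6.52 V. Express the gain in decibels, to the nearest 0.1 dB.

28.5 dB

Voltage is an amplitude quantity, so gain = 20·log₁₀(V_out/V_in).
20·log₁₀(6.52/0.245) = 20·log₁₀(26.61) = 28.5 dB.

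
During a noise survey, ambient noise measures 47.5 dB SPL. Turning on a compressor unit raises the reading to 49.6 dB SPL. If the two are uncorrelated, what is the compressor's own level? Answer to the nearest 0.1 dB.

45.4 dB SPL

Subtract intensities: L_src = 10·log₁₀(10^(L_total/10) − 10^(L_bg/10)).
L_src = 10·log₁₀(10^(49.6/10) − 10^(47.5/10)) = 10·log₁₀(34970) = 45.4 dB SPL.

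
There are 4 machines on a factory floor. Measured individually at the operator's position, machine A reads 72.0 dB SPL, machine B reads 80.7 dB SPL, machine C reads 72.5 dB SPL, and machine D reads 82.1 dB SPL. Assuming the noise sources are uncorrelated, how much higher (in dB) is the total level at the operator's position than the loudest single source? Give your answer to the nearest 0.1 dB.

2.9 dB

Uncorrelated sources add in intensity (power), not in dB.
L_total = 10·log₁₀(10^(72.0/10) + 10^(80.7/10) + 10^(72.5/10) + 10^(82.1/10)) = 84.96 dB SPL.
Excess over the loudest (82.1 dB): 84.96 − 82.1 = 2.9 dB.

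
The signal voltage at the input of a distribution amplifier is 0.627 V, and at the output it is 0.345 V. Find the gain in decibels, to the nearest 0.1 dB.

-5.2 dB

For a voltage ratio, dB = 20·log₁₀(V₂/V₁).
20·log₁₀(0.345/0.627) = 20·log₁₀(0.5502) = -5.2 dB.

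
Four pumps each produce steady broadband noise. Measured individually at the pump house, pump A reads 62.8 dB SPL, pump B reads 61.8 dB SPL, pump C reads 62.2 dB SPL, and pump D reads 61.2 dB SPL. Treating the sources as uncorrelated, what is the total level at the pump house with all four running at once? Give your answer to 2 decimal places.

Incoherent sources sum as intensities:
L_total = 10·log₁₀(10^(62.8/10) + 10^(61.8/10) + 10^(62.2/10) + 10^(61.2/10)) = 10·log₁₀(6397000) = 68.06 dB SPL.

68.06 dB SPL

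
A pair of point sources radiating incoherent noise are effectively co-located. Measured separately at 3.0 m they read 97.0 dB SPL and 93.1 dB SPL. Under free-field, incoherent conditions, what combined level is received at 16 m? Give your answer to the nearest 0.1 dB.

Combined at 3.0 m: 10·log₁₀(10^(97.0/10)+10^(93.1/10)) = 98.48 dB SPL.
Then apply −20·log₁₀(16/3.0) = -14.54 dB → 83.9 dB SPL.

83.9 dB SPL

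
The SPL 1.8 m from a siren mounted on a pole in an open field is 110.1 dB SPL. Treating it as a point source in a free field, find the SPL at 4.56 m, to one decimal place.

102.0 dB SPL

Free-field point source: level drops by 20·log₁₀ of the distance ratio.
ΔL = −20·log₁₀(4.56/1.8) = -8.07 dB, so L₂ = 110.1 + (-8.07) = 102.0 dB SPL.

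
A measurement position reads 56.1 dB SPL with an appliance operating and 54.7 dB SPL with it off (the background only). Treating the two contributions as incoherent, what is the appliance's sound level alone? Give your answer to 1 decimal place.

Background correction is a power subtraction:
L_src = 10·log₁₀(10^(56.1/10) − 10^(54.7/10)) = 10·log₁₀(112300) = 50.5 dB SPL.

50.5 dB SPL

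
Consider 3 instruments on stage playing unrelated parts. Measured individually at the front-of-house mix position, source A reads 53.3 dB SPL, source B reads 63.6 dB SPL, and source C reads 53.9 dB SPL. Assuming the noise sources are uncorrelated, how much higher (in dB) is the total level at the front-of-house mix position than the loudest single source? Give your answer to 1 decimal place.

0.8 dB

Add the sources as powers (linear), then convert back to dB:
L_total = 10·log₁₀(10^(53.3/10) + 10^(63.6/10) + 10^(53.9/10)) = 64.39 dB SPL.
Excess over the loudest (63.6 dB): 64.39 − 63.6 = 0.8 dB.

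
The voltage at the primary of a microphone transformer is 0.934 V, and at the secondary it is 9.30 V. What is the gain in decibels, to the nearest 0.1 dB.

20.0 dB

Voltage ratio → dB uses the 20·log₁₀ form:
20·log₁₀(9.30/0.934) = 20·log₁₀(9.957) = 20.0 dB.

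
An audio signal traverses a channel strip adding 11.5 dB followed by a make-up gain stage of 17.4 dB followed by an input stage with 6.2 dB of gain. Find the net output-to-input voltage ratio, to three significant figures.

Net gain = 11.5 + 17.4 + 6.2 = 35.1 dB.
Voltage ratio = 10^(35.1/20) = 56.9.

56.9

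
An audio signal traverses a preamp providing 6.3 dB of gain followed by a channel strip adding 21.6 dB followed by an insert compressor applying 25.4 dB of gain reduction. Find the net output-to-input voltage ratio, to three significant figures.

1.33

Net gain = 6.3 + 21.6 + (−25.4) = 2.5 dB.
Voltage ratio = 10^(2.5/20) = 1.33.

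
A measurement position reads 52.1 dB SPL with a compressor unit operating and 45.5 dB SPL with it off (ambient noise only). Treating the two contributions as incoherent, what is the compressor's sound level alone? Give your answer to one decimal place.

51.0 dB SPL

Background correction is a power subtraction:
L_src = 10·log₁₀(10^(52.1/10) − 10^(45.5/10)) = 10·log₁₀(126700) = 51.0 dB SPL.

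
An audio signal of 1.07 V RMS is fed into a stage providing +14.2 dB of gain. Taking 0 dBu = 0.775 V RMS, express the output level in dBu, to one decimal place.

+17.0 dBu

Input level: 20·log₁₀(1.07/0.775) = 2.80 dBu.
Output: 2.80 + 14.2 = +17.0 dBu.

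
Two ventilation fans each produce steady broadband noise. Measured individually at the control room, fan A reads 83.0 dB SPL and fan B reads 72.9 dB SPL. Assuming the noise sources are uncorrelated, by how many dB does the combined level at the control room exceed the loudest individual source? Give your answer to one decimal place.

0.4 dB

Incoherent sources sum as intensities:
L_total = 10·log₁₀(10^(83.0/10) + 10^(72.9/10)) = 83.40 dB SPL.
Excess over the loudest (83.0 dB): 83.40 − 83.0 = 0.4 dB.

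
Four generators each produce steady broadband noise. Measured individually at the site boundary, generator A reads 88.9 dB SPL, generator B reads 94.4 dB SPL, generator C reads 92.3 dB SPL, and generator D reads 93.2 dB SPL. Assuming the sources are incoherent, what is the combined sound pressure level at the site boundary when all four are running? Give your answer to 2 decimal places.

Uncorrelated sources add in intensity (power), not in dB.
L_total = 10·log₁₀(10^(88.9/10) + 10^(94.4/10) + 10^(92.3/10) + 10^(93.2/10)) = 10·log₁₀(7318000000) = 98.64 dB SPL.

98.64 dB SPL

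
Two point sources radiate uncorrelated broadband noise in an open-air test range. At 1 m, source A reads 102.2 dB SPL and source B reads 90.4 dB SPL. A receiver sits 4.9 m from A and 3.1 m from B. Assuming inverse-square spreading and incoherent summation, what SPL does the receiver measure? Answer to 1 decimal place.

89.1 dB SPL

At the listener: L_A = 102.2 − 20·log₁₀(4.9) = 88.40 dB; L_B = 90.4 − 20·log₁₀(3.1) = 80.57 dB.
Combined: 10·log₁₀(10^(88.40/10)+10^(80.57/10)) = 89.1 dB SPL.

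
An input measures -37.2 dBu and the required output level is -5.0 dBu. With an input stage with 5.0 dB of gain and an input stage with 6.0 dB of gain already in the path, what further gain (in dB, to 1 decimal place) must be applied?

The required make-up gain is the shortfall in the dB sum.
G = -5.0 − (-37.2) − 5.0 − 6.0 = 21.2 dB.

21.2 dB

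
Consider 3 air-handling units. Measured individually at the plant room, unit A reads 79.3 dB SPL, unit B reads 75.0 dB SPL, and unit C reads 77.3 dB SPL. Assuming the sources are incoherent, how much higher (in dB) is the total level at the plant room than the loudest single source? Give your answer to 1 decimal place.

Uncorrelated sources add in intensity (power), not in dB.
L_total = 10·log₁₀(10^(79.3/10) + 10^(75.0/10) + 10^(77.3/10)) = 82.32 dB SPL.
Excess over the loudest (79.3 dB): 82.32 − 79.3 = 3.0 dB.

3.0 dB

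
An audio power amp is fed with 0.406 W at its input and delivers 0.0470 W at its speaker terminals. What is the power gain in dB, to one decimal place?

-9.4 dB

For a power ratio, dB = 10·log₁₀(P₂/P₁).
10·log₁₀(0.0470/0.406) = 10·log₁₀(0.1158) = -9.4 dB.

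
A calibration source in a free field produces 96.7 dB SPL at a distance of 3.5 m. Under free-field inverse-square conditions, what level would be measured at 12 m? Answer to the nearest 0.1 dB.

Inverse-square spreading gives ΔL = −20·log₁₀(d₂/d₁).
ΔL = −20·log₁₀(12/3.5) = -10.70 dB, so L₂ = 96.7 + (-10.70) = 86.0 dB SPL.

86.0 dB SPL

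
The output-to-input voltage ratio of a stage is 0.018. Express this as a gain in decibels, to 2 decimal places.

-34.89 dB

Voltage is an amplitude quantity, so gain = 20·log₁₀(V_out/V_in).
20·log₁₀(0.018) = -34.89 dB.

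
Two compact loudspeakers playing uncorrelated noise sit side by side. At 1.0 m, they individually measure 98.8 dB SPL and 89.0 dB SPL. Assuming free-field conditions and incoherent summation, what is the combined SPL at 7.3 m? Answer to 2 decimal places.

81.97 dB SPL

Combined at 1.0 m: 10·log₁₀(10^(98.8/10)+10^(89.0/10)) = 99.232 dB SPL.
Then apply −20·log₁₀(7.3/1.0) = -17.266 dB → 81.97 dB SPL.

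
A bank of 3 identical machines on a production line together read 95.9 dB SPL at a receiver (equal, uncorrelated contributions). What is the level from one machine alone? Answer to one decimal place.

91.1 dB SPL

3 equal incoherent sources add 10·log₁₀(3) = 4.77 dB over one source.
L_one = 95.9 − 4.77 = 91.1 dB SPL.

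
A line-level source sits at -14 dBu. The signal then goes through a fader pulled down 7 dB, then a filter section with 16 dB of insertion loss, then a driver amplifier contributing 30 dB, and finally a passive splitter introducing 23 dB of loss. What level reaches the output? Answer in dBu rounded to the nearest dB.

-30 dBu

Gain stages sum in dB:
-14 − 7 − 16 + 30 − 23 = -30 dBu.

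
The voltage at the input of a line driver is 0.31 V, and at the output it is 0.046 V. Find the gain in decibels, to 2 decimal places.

Voltage ratio → dB uses the 20·log₁₀ form:
20·log₁₀(0.046/0.31) = 20·log₁₀(0.1484) = -16.57 dB.

-16.57 dB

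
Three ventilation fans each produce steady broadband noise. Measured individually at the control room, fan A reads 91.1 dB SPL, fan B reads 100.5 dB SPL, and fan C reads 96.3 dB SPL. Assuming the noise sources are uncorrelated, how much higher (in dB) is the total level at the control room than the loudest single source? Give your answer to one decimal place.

1.7 dB

Add the sources as powers (linear), then convert back to dB:
L_total = 10·log₁₀(10^(91.1/10) + 10^(100.5/10) + 10^(96.3/10)) = 102.25 dB SPL.
Excess over the loudest (100.5 dB): 102.25 − 100.5 = 1.7 dB.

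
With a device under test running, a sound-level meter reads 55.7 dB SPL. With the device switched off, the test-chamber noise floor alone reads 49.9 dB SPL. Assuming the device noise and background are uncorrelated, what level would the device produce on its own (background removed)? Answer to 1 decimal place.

Background correction is a power subtraction:
L_src = 10·log₁₀(10^(55.7/10) − 10^(49.9/10)) = 10·log₁₀(273800) = 54.4 dB SPL.

54.4 dB SPL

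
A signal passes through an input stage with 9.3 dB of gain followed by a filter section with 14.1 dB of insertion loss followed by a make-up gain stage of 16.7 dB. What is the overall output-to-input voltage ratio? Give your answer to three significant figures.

3.94

Net gain = 9.3 + (−14.1) + 16.7 = 11.9 dB.
Voltage ratio = 10^(11.9/20) = 3.94.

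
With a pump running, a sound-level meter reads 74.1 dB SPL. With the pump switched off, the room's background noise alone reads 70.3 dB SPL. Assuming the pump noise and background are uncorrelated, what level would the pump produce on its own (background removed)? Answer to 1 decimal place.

71.8 dB SPL

Remove the background by subtracting linear intensities:
L_src = 10·log₁₀(10^(74.1/10) − 10^(70.3/10)) = 10·log₁₀(14990000) = 71.8 dB SPL.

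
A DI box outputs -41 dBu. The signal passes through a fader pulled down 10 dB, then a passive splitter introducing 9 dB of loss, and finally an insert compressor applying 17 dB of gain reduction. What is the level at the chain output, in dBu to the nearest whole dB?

Gain stages sum in dB:
-41 − 10 − 9 − 17 = -77 dBu.

-77 dBu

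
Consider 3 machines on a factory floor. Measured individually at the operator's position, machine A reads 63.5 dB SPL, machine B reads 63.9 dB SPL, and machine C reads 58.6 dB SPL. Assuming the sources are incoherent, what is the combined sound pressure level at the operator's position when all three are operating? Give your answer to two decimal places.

67.34 dB SPL

Incoherent sources sum as intensities:
L_total = 10·log₁₀(10^(63.5/10) + 10^(63.9/10) + 10^(58.6/10)) = 10·log₁₀(5418000) = 67.34 dB SPL.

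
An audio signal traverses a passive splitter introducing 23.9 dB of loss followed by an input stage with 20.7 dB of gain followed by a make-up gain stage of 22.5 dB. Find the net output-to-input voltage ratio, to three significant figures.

9.23

Net gain = (−23.9) + 20.7 + 22.5 = 19.3 dB.
Voltage ratio = 10^(19.3/20) = 9.23.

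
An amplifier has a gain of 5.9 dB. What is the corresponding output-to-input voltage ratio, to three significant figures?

1.97

Voltage ratio = 10^(dB/20).
10^(5.9/20) = 10^(0.2950) = 1.97.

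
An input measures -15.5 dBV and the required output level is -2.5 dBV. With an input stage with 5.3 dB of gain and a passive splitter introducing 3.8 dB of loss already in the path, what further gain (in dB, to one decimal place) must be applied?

11.5 dB

The required make-up gain is the shortfall in the dB sum.
G = -2.5 − (-15.5) − 5.3 + 3.8 = 11.5 dB.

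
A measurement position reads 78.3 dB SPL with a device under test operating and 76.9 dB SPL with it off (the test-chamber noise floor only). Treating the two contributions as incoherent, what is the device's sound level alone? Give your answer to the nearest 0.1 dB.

Background correction is a power subtraction:
L_src = 10·log₁₀(10^(78.3/10) − 10^(76.9/10)) = 10·log₁₀(18630000) = 72.7 dB SPL.

72.7 dB SPL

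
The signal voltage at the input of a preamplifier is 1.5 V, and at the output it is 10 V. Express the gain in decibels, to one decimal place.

16.5 dB

For a voltage ratio, dB = 20·log₁₀(V₂/V₁).
20·log₁₀(10/1.5) = 20·log₁₀(6.667) = 16.5 dB.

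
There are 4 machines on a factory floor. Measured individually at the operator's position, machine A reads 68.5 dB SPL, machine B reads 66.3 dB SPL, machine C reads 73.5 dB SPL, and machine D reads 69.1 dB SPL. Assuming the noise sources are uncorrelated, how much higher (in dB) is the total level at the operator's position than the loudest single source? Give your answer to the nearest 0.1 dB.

Uncorrelated sources add in intensity (power), not in dB.
L_total = 10·log₁₀(10^(68.5/10) + 10^(66.3/10) + 10^(73.5/10) + 10^(69.1/10)) = 76.22 dB SPL.
Excess over the loudest (73.5 dB): 76.22 − 73.5 = 2.7 dB.

2.7 dB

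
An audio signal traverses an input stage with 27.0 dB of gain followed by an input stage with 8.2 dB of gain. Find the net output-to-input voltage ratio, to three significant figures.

Net gain = 27.0 + 8.2 = 35.2 dB.
Voltage ratio = 10^(35.2/20) = 57.5.

57.5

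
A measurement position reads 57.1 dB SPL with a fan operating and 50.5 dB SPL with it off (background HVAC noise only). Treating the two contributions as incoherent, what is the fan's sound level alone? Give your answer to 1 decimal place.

56.0 dB SPL

Background correction is a power subtraction:
L_src = 10·log₁₀(10^(57.1/10) − 10^(50.5/10)) = 10·log₁₀(400700) = 56.0 dB SPL.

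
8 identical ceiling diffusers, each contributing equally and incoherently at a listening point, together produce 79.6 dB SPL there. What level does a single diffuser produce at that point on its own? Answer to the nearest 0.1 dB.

70.6 dB SPL

8 equal incoherent sources add 10·log₁₀(8) = 9.03 dB over one source.
L_one = 79.6 − 9.03 = 70.6 dB SPL.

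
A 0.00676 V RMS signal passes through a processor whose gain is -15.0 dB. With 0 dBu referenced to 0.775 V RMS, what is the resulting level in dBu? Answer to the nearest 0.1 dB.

-56.2 dBu

Input level: 20·log₁₀(0.00676/0.775) = -41.19 dBu.
Output: -41.19 − 15.0 = -56.2 dBu.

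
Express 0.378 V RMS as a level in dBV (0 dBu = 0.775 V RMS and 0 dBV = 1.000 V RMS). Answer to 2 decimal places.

-8.45 dBV

dBV = 20·log₁₀(V / 1.000 V).
20·log₁₀(0.378/1.000) = -8.45 dBV.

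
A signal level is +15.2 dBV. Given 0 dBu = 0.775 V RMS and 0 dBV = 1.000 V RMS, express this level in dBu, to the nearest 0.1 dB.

+17.4 dBu

The offset between the scales is 20·log₁₀(0.775/1.000) = −2.214 dB.
So dBu = +15.2 + 2.214 = +17.4 dBu.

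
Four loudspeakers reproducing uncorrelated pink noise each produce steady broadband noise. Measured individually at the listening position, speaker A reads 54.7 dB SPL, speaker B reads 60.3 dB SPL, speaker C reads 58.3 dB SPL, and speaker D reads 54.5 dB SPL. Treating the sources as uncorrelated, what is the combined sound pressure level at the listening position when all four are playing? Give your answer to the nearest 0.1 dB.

63.7 dB SPL

Incoherent sources sum as intensities:
L_total = 10·log₁₀(10^(54.7/10) + 10^(60.3/10) + 10^(58.3/10) + 10^(54.5/10)) = 10·log₁₀(2325000) = 63.7 dB SPL.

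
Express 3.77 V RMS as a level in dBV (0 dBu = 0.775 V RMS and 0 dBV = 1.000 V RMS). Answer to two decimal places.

+11.53 dBV

dBV = 20·log₁₀(V / 1.000 V).
20·log₁₀(3.77/1.000) = +11.53 dBV.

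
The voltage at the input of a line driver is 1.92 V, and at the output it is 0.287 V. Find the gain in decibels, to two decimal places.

For a voltage ratio, dB = 20·log₁₀(V₂/V₁).
20·log₁₀(0.287/1.92) = 20·log₁₀(0.1495) = -16.51 dB.

-16.51 dB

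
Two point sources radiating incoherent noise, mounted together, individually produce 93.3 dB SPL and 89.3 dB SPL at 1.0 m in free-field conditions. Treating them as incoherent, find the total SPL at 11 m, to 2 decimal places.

Combined at 1.0 m: 10·log₁₀(10^(93.3/10)+10^(89.3/10)) = 94.755 dB SPL.
Then apply −20·log₁₀(11/1.0) = -20.828 dB → 73.93 dB SPL.

73.93 dB SPL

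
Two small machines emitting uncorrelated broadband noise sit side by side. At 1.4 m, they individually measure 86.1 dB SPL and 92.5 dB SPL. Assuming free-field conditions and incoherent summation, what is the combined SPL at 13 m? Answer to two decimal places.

Combined at 1.4 m: 10·log₁₀(10^(86.1/10)+10^(92.5/10)) = 93.396 dB SPL.
Then apply −20·log₁₀(13/1.4) = -19.356 dB → 74.04 dB SPL.

74.04 dB SPL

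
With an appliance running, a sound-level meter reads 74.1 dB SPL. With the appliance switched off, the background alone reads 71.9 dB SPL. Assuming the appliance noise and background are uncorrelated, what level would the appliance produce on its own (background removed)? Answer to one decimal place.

Subtract intensities: L_src = 10·log₁₀(10^(L_total/10) − 10^(L_bg/10)).
L_src = 10·log₁₀(10^(74.1/10) − 10^(71.9/10)) = 10·log₁₀(10220000) = 70.1 dB SPL.

70.1 dB SPL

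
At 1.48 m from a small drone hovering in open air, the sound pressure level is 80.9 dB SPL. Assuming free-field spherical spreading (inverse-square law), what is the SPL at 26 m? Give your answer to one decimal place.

56.0 dB SPL

Inverse-square spreading gives ΔL = −20·log₁₀(d₂/d₁).
ΔL = −20·log₁₀(26/1.48) = -24.89 dB, so L₂ = 80.9 + (-24.89) = 56.0 dB SPL.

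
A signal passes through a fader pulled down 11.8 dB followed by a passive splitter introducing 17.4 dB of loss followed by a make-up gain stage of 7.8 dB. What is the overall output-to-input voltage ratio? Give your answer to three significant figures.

Net gain = (−11.8) + (−17.4) + 7.8 = -21.4 dB.
Voltage ratio = 10^(-21.4/20) = 0.0851.

0.0851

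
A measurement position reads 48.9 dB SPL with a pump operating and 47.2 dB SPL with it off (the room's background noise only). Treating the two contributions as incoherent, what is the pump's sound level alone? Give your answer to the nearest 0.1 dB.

Background correction is a power subtraction:
L_src = 10·log₁₀(10^(48.9/10) − 10^(47.2/10)) = 10·log₁₀(25140) = 44.0 dB SPL.

44.0 dB SPL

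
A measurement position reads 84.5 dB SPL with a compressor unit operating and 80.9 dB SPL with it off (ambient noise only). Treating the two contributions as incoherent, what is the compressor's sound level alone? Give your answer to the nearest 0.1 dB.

Remove the background by subtracting linear intensities:
L_src = 10·log₁₀(10^(84.5/10) − 10^(80.9/10)) = 10·log₁₀(158800000) = 82.0 dB SPL.

82.0 dB SPL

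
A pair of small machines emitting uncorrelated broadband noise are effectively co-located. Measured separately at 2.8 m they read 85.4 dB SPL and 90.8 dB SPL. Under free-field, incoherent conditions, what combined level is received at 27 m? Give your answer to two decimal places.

72.22 dB SPL

Combined at 2.8 m: 10·log₁₀(10^(85.4/10)+10^(90.8/10)) = 91.901 dB SPL.
Then apply −20·log₁₀(27/2.8) = -19.684 dB → 72.22 dB SPL.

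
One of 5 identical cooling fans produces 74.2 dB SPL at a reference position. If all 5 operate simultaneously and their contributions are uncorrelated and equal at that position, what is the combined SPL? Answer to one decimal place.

81.2 dB SPL

5 equal incoherent sources raise the level by 10·log₁₀(5) = 6.99 dB.
L_total = 74.2 + 6.99 = 81.2 dB SPL.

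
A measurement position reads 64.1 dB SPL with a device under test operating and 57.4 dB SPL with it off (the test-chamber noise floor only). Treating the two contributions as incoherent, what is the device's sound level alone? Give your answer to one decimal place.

63.1 dB SPL

Remove the background by subtracting linear intensities:
L_src = 10·log₁₀(10^(64.1/10) − 10^(57.4/10)) = 10·log₁₀(2021000) = 63.1 dB SPL.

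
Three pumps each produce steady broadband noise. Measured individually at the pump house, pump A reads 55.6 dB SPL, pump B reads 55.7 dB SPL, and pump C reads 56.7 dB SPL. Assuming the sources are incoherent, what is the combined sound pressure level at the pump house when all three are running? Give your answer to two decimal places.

Add the sources as powers (linear), then convert back to dB:
L_total = 10·log₁₀(10^(55.6/10) + 10^(55.7/10) + 10^(56.7/10)) = 10·log₁₀(1202000) = 60.80 dB SPL.

60.80 dB SPL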